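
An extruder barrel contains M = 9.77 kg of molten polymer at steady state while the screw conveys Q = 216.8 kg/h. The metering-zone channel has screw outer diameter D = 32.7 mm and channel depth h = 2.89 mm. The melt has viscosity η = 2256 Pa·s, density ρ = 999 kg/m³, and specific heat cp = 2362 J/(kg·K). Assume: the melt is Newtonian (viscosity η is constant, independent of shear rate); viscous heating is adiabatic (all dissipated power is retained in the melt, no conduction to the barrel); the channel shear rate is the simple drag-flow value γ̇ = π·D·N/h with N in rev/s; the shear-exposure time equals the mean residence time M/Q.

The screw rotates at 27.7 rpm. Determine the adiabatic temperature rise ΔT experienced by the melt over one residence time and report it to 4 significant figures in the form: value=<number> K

value=41.77 K

Throughput in SI: Q_s = 216.8 kg/h ÷ 3600 s/h = 0.0602222 kg/s
t_res = M / Q_s = 9.77 / 0.0602222 = 162.232 s
D = 32.7 mm = 0.0327 m;  h = 2.89 mm = 0.00289 m;  N = 27.7 rpm / 60 = 0.461667 rev/s
Shear rate: γ̇ = πDN/h = π·0.0327·0.461667/0.00289 = 16.4107 s⁻¹
Adiabatic rise: ΔT = η γ̇² t_res / (ρ cp) = 2256·(16.4107)²·162.232 / (999·2362) = 41.7723 K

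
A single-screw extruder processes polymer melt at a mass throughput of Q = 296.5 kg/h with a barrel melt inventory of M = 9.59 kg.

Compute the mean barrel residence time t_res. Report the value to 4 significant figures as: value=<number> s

Throughput in SI: Q_s = 296.5 kg/h ÷ 3600 s/h = 0.0823611 kg/s
t_res = M / Q_s = 9.59 ÷ 0.0823611 = 116.438 s

value=116.4 s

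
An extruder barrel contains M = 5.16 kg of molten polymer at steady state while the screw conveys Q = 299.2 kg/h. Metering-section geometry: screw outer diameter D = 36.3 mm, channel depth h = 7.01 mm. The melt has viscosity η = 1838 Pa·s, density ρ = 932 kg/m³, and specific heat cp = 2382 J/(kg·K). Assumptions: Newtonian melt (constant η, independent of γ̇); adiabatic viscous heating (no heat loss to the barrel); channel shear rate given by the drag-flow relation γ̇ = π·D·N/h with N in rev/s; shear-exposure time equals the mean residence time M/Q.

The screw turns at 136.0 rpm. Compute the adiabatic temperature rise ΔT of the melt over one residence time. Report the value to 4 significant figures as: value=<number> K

Q_s = Q / 3600 = 299.2 / 3600 = 0.0831111 kg/s
Mean residence time: t_res = M/Q_s = 5.16 kg / 0.0831111 kg/s = 62.0856 s
Convert to SI: D = 0.0363 m, h = 0.00701 m, N = 136.0/60 = 2.26667 rev/s
γ̇ = π·D·N / h = π · 0.0363 · 2.26667 / 0.00701 = 36.8745 s⁻¹
Adiabatic rise: ΔT = η γ̇² t_res / (ρ cp) = 1838·(36.8745)²·62.0856 / (932·2382) = 69.8925 K

value=69.89 K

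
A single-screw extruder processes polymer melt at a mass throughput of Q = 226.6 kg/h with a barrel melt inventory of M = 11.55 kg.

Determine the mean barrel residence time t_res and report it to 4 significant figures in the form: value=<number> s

Throughput in SI: Q_s = 226.6 kg/h ÷ 3600 s/h = 0.0629444 kg/s
t_res = M / Q_s = 11.55 ÷ 0.0629444 = 183.495 s

value=183.5 s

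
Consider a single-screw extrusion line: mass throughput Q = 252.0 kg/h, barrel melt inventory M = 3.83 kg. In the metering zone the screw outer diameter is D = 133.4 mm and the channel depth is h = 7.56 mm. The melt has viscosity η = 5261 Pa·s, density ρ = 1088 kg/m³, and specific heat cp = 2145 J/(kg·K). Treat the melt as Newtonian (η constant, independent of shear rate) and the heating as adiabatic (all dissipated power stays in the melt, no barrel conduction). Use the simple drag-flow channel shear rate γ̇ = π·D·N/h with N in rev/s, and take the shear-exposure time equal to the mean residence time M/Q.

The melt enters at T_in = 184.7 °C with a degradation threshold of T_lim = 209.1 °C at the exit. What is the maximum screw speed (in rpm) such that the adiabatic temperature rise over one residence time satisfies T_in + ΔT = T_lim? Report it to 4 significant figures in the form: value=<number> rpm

value=15.22 rpm

Throughput in SI: Q_s = 252.0 kg/h ÷ 3600 s/h = 0.07 kg/s
t_res = M / Q_s = 3.83 ÷ 0.07 = 54.7143 s
Convert to metres: D = 0.1334 m, h = 0.00756 m
ΔT_a = T_lim − T_in = 209.1 − 184.7 = 24.4 K
Invert ΔT = ηγ̇²t_res/(ρcp) for γ̇: γ̇_max² = ΔT_a ρ cp / (η t_res) = 24.4·1088·2145 / (5261·54.7143) = 197.823 s⁻²
γ̇_max = √197.823 = 14.065 s⁻¹
Solve γ̇ = πDN/h for N: N_max = γ̇_max·h/(π·D) = 14.065 × 0.00756 / (π × 0.1334) = 0.25372 rev/s = 15.2232 rpm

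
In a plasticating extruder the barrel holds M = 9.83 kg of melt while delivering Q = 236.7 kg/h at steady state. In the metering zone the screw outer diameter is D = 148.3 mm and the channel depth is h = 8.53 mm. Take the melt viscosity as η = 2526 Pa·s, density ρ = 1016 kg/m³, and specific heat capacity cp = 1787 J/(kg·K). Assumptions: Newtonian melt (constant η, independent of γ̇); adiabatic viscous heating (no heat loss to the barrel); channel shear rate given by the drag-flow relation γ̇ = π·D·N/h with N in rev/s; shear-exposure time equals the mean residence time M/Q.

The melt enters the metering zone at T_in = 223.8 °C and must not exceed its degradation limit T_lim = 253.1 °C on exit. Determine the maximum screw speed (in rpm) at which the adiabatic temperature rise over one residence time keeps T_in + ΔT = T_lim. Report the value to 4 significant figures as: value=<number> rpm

value=13.04 rpm

Throughput in SI: Q_s = 236.7 kg/h ÷ 3600 s/h = 0.06575 kg/s
Mean residence time: t_res = M/Q_s = 9.83 kg / 0.06575 kg/s = 149.506 s
Convert to metres: D = 0.1483 m, h = 0.00853 m
Allowable rise: ΔT_a = T_lim − T_in = 253.1 − 223.8 = 29.3 K
γ̇_max² = ΔT_a·ρ·cp / (η·t_res) = [29.3 × 1016 × 1787] / [2526 × 149.506] = 140.862 s⁻²
Take the square root: γ̇_max = √(140.862) = 11.8685 s⁻¹
N_max = γ̇_max h / (πD) = 11.8685·0.00853/(π·0.1483) = 0.217298 rev/s → ×60 = 13.0379 rpm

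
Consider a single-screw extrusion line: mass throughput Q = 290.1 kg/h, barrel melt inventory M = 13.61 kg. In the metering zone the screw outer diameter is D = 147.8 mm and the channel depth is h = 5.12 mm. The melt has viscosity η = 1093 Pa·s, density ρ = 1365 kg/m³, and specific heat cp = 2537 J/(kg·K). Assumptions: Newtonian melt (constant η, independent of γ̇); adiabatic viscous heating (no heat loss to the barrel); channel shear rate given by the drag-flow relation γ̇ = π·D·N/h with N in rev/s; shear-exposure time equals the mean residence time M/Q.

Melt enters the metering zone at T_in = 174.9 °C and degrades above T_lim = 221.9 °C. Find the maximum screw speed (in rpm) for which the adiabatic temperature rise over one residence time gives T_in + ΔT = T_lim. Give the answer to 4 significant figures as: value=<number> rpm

value=19.65 rpm

Convert throughput: Q = 290.1 kg/h = 290.1/3600 = 0.0805833 kg/s
t_res = M / Q_s = 13.61 ÷ 0.0805833 = 168.893 s
Geometry in SI: D = 147.8 mm → 0.1478 m, h = 5.12 mm → 0.00512 m
ΔT_a = T_lim − T_in = 221.9 °C − 174.9 °C = 47 K
Invert ΔT = ηγ̇²t_res/(ρcp) for γ̇: γ̇_max² = ΔT_a ρ cp / (η t_res) = 47·1365·2537 / (1093·168.893) = 881.694 s⁻²
γ̇_max = √881.694 = 29.6933 s⁻¹
Solve γ̇ = πDN/h for N: N_max = γ̇_max·h/(π·D) = 29.6933 × 0.00512 / (π × 0.1478) = 0.32742 rev/s = 19.6452 rpm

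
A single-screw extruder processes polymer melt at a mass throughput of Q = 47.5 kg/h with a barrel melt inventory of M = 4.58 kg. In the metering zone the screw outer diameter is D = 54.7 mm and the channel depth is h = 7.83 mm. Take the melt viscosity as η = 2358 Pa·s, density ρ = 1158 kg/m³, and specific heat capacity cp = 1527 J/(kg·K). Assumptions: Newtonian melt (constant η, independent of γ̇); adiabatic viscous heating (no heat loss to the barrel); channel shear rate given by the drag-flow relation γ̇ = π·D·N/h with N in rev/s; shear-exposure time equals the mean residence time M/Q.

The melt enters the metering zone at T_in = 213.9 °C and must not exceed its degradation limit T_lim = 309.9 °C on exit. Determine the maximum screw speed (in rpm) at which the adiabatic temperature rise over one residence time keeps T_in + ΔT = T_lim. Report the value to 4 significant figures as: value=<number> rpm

Convert throughput: Q = 47.5 kg/h = 47.5/3600 = 0.0131944 kg/s
t_res = M / Q_s = 4.58 ÷ 0.0131944 = 347.116 s
Convert to metres: D = 0.0547 m, h = 0.00783 m
Allowable rise: ΔT_a = T_lim − T_in = 309.9 − 213.9 = 96 K
γ̇_max² = ΔT_a·ρ·cp/(η·t_res) = 96·1158·1527/(2358·347.116) = 207.396 s⁻²
γ̇_max = √207.396 = 14.4013 s⁻¹
N_max = γ̇_max·h / (π·D) = 14.4013 · 0.00783 / (π · 0.0547) = 0.656183 rev/s = 39.371 rpm

value=39.37 rpm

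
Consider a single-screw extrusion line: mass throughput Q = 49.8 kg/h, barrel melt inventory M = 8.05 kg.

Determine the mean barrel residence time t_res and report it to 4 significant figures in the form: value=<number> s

value=581.9 s

Convert throughput: Q = 49.8 kg/h = 49.8/3600 = 0.0138333 kg/s
Mean residence time: t_res = M/Q_s = 8.05 kg / 0.0138333 kg/s = 581.928 s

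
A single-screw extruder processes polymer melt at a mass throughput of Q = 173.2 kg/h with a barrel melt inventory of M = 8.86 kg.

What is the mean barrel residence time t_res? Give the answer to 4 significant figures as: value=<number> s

value=184.2 s

Convert throughput: Q = 173.2 kg/h = 173.2/3600 = 0.0481111 kg/s
t_res = M / Q_s = 8.86 ÷ 0.0481111 = 184.157 s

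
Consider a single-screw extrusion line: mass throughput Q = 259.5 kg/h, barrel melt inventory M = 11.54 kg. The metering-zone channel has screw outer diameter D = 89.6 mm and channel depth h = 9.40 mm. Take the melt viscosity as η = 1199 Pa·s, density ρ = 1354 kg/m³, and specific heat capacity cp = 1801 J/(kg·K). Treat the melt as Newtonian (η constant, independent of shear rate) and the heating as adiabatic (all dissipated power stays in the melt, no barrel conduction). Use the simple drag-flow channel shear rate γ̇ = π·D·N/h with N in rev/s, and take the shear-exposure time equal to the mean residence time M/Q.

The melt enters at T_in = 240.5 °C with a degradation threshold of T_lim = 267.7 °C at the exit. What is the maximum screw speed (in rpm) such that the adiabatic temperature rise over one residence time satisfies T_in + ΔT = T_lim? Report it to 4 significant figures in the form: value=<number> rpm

Convert throughput: Q = 259.5 kg/h = 259.5/3600 = 0.0720833 kg/s
Mean residence time: t_res = M/Q_s = 11.54 kg / 0.0720833 kg/s = 160.092 s
Geometry in SI: D = 89.6 mm → 0.0896 m, h = 9.40 mm → 0.0094 m
Allowable rise: ΔT_a = T_lim − T_in = 267.7 − 240.5 = 27.2 K
γ̇_max² = ΔT_a·ρ·cp / (η·t_res) = [27.2 × 1354 × 1801] / [1199 × 160.092] = 345.55 s⁻²
γ̇_max = √345.55 = 18.589 s⁻¹
N_max = γ̇_max·h / (π·D) = 18.589 · 0.0094 / (π · 0.0896) = 0.620763 rev/s = 37.2458 rpm

value=37.25 rpm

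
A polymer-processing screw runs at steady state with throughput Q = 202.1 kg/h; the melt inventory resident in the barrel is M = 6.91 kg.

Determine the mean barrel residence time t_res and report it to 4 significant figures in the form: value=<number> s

value=123.1 s

Convert throughput: Q = 202.1 kg/h = 202.1/3600 = 0.0561389 kg/s
t_res = M / Q_s = 6.91 ÷ 0.0561389 = 123.088 s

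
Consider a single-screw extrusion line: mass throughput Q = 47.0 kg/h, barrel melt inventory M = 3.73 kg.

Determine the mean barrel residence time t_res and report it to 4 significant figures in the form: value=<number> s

Q_s = Q / 3600 = 47.0 / 3600 = 0.0130556 kg/s
t_res = M / Q_s = 3.73 ÷ 0.0130556 = 285.702 s

value=285.7 s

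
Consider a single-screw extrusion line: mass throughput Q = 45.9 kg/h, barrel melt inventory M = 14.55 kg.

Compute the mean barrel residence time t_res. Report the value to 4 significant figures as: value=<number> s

value=1141. s

Q_s = Q / 3600 = 45.9 / 3600 = 0.01275 kg/s
Mean residence time: t_res = M/Q_s = 14.55 kg / 0.01275 kg/s = 1141.18 s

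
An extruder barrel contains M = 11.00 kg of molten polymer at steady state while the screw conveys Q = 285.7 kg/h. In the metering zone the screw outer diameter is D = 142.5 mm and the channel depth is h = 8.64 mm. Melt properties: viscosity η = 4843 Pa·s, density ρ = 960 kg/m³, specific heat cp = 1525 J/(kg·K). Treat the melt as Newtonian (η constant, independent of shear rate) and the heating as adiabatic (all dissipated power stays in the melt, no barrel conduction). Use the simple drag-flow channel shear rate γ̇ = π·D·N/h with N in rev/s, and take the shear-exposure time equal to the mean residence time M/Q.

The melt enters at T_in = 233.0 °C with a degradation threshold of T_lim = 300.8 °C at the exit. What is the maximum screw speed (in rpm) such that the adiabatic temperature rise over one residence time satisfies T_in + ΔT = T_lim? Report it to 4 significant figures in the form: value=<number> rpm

Convert throughput: Q = 285.7 kg/h = 285.7/3600 = 0.0793611 kg/s
t_res = M / Q_s = 11.00 / 0.0793611 = 138.607 s
Geometry in SI: D = 142.5 mm → 0.1425 m, h = 8.64 mm → 0.00864 m
ΔT_a = T_lim − T_in = 300.8 − 233.0 = 67.8 K
γ̇_max² = ΔT_a·ρ·cp/(η·t_res) = 67.8·960·1525/(4843·138.607) = 147.867 s⁻²
γ̇_max = √147.867 = 12.1601 s⁻¹
Solve γ̇ = πDN/h for N: N_max = γ̇_max·h/(π·D) = 12.1601 × 0.00864 / (π × 0.1425) = 0.234685 rev/s = 14.0811 rpm

value=14.08 rpm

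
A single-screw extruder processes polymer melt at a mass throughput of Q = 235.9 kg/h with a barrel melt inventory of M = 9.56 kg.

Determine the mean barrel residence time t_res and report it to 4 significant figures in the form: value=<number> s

Convert throughput: Q = 235.9 kg/h = 235.9/3600 = 0.0655278 kg/s
t_res = M / Q_s = 9.56 / 0.0655278 = 145.892 s

value=145.9 s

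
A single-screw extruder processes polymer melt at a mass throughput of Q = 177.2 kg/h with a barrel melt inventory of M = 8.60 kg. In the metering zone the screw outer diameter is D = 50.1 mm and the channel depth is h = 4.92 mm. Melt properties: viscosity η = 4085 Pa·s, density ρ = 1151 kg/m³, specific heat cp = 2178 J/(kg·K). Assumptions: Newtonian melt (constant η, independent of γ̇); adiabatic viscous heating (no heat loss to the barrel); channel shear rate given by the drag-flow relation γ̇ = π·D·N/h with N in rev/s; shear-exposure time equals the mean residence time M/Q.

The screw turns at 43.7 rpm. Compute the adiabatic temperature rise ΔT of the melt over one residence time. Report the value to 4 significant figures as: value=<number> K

Convert throughput: Q = 177.2 kg/h = 177.2/3600 = 0.0492222 kg/s
t_res = M / Q_s = 8.60 ÷ 0.0492222 = 174.718 s
D = 50.1 mm = 0.0501 m;  h = 4.92 mm = 0.00492 m;  N = 43.7 rpm / 60 = 0.728333 rev/s
γ̇ = π·D·N / h = π · 0.0501 · 0.728333 / 0.00492 = 23.2998 s⁻¹
ΔT = η·γ̇²·t_res/(ρ·cp) = [4085 × 23.2998² × 174.718] / [1151 × 2178] = 154.562 K

value=154.6 K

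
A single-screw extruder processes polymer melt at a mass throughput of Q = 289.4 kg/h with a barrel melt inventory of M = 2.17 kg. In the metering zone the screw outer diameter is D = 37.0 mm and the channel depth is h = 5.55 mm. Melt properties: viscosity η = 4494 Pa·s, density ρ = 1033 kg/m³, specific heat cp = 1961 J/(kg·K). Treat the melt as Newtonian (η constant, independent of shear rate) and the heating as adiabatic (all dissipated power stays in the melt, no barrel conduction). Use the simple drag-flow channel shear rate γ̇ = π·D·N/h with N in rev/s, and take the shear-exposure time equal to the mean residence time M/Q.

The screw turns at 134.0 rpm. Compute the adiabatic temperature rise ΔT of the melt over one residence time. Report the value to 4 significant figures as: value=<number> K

Throughput in SI: Q_s = 289.4 kg/h ÷ 3600 s/h = 0.0803889 kg/s
t_res = M / Q_s = 2.17 ÷ 0.0803889 = 26.9938 s
Geometry in metres: D = 37.0 mm → 0.037 m, h = 5.55 mm → 0.00555 m; screw speed N = 134.0 rpm = 2.23333 rev/s
γ̇ = π D N / h = (π)(0.037)(2.23333) / 0.00555 = 46.7748 s⁻¹
ΔT = η·γ̇²·t_res/(ρ·cp) = [4494 × 46.7748² × 26.9938] / [1033 × 1961] = 131.022 K

value=131.0 K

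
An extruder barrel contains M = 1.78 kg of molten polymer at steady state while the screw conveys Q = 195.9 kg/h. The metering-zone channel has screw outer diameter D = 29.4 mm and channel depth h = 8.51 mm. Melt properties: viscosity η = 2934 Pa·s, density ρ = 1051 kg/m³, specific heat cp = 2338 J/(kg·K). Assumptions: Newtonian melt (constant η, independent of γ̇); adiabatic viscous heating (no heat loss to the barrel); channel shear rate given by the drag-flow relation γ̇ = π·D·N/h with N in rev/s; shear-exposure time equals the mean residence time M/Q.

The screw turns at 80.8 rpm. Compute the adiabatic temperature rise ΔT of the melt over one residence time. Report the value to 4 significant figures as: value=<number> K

value=8.344 K

Throughput in SI: Q_s = 195.9 kg/h ÷ 3600 s/h = 0.0544167 kg/s
Mean residence time: t_res = M/Q_s = 1.78 kg / 0.0544167 kg/s = 32.7106 s
Convert to SI: D = 0.0294 m, h = 0.00851 m, N = 80.8/60 = 1.34667 rev/s
Shear rate: γ̇ = πDN/h = π·0.0294·1.34667/0.00851 = 14.616 s⁻¹
ΔT = η·γ̇²·t_res/(ρ·cp) = [2934 × 14.616² × 32.7106] / [1051 × 2338] = 8.34366 K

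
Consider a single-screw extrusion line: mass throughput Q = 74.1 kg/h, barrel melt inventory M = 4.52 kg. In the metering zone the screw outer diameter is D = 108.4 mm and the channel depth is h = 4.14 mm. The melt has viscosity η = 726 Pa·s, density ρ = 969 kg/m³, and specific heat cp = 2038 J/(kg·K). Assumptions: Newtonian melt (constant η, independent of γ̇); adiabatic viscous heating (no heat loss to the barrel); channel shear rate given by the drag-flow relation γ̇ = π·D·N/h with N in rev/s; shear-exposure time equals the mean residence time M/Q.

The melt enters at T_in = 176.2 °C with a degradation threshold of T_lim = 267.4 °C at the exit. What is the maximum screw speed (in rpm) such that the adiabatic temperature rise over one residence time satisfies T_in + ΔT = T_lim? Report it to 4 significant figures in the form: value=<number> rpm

value=24.52 rpm

Q_s = Q / 3600 = 74.1 / 3600 = 0.0205833 kg/s
t_res = M / Q_s = 4.52 / 0.0205833 = 219.595 s
Convert to metres: D = 0.1084 m, h = 0.00414 m
Allowable rise: ΔT_a = T_lim − T_in = 267.4 − 176.2 = 91.2 K
Invert ΔT = ηγ̇²t_res/(ρcp) for γ̇: γ̇_max² = ΔT_a ρ cp / (η t_res) = 91.2·969·2038 / (726·219.595) = 1129.7 s⁻²
Take the square root: γ̇_max = √(1129.7) = 33.611 s⁻¹
N_max = γ̇_max·h / (π·D) = 33.611 · 0.00414 / (π · 0.1084) = 0.408604 rev/s = 24.5163 rpm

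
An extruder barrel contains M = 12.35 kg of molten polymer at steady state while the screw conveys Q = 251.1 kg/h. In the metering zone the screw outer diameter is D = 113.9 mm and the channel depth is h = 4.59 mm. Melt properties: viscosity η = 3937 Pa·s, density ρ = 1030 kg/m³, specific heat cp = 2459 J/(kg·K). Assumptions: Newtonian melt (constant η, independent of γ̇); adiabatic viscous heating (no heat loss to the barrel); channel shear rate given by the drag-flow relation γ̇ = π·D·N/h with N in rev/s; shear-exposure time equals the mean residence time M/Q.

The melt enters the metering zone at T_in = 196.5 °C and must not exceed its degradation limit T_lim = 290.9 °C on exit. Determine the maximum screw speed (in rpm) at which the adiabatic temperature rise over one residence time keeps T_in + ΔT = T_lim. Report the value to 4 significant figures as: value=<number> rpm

Throughput in SI: Q_s = 251.1 kg/h ÷ 3600 s/h = 0.06975 kg/s
t_res = M / Q_s = 12.35 ÷ 0.06975 = 177.061 s
Geometry in SI: D = 113.9 mm → 0.1139 m, h = 4.59 mm → 0.00459 m
Allowable rise: ΔT_a = T_lim − T_in = 290.9 − 196.5 = 94.4 K
γ̇_max² = ΔT_a·ρ·cp / (η·t_res) = [94.4 × 1030 × 2459] / [3937 × 177.061] = 342.989 s⁻²
γ̇_max = sqrt(342.989) = 18.5199 s⁻¹
N_max = γ̇_max h / (πD) = 18.5199·0.00459/(π·0.1139) = 0.237563 rev/s → ×60 = 14.2538 rpm

value=14.25 rpm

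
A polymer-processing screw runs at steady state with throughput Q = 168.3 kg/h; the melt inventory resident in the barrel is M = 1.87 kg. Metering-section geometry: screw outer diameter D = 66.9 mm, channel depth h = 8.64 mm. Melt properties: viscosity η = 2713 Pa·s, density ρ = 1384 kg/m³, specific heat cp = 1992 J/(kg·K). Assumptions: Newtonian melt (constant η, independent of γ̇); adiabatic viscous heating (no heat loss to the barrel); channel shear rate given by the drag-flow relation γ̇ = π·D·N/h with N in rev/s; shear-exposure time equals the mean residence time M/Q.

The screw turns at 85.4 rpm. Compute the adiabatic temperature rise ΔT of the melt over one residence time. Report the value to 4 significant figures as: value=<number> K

Convert throughput: Q = 168.3 kg/h = 168.3/3600 = 0.04675 kg/s
Mean residence time: t_res = M/Q_s = 1.87 kg / 0.04675 kg/s = 40 s
Geometry in metres: D = 66.9 mm → 0.0669 m, h = 8.64 mm → 0.00864 m; screw speed N = 85.4 rpm = 1.42333 rev/s
γ̇ = π·D·N / h = π · 0.0669 · 1.42333 / 0.00864 = 34.6233 s⁻¹
Adiabatic rise: ΔT = η γ̇² t_res / (ρ cp) = 2713·(34.6233)²·40 / (1384·1992) = 47.187 K

value=47.19 K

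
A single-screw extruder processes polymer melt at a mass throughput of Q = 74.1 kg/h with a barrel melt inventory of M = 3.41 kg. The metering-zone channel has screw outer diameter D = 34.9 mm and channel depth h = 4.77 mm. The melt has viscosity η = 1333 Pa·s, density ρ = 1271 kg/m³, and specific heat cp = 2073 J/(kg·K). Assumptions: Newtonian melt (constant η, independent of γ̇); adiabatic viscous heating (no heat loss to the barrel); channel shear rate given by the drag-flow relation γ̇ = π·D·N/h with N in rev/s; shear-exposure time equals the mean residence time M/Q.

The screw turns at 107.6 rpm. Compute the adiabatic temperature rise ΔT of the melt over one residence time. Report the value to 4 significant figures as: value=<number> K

value=142.4 K

Convert throughput: Q = 74.1 kg/h = 74.1/3600 = 0.0205833 kg/s
Mean residence time: t_res = M/Q_s = 3.41 kg / 0.0205833 kg/s = 165.668 s
Convert to SI: D = 0.0349 m, h = 0.00477 m, N = 107.6/60 = 1.79333 rev/s
γ̇ = π·D·N / h = π · 0.0349 · 1.79333 / 0.00477 = 41.2209 s⁻¹
ΔT = η·γ̇²·t_res / (ρ·cp) = 1333 · (41.2209)² · 165.668 / (1271 · 2073) = 142.416 K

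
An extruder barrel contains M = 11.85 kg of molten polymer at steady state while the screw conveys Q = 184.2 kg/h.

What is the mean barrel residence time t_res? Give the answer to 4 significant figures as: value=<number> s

Throughput in SI: Q_s = 184.2 kg/h ÷ 3600 s/h = 0.0511667 kg/s
t_res = M / Q_s = 11.85 ÷ 0.0511667 = 231.596 s

value=231.6 s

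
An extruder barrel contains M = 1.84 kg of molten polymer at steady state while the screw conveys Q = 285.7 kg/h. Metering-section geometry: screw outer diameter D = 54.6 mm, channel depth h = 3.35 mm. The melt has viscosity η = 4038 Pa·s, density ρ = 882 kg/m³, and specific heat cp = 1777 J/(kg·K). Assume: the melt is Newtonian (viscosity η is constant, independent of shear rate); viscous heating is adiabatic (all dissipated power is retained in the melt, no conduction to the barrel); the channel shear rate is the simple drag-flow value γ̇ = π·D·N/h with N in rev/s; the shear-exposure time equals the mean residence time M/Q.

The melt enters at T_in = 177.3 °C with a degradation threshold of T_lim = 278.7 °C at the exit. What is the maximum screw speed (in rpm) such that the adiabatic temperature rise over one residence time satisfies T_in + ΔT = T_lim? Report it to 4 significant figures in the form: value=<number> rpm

value=48.28 rpm

Throughput in SI: Q_s = 285.7 kg/h ÷ 3600 s/h = 0.0793611 kg/s
Mean residence time: t_res = M/Q_s = 1.84 kg / 0.0793611 kg/s = 23.1852 s
D = 54.6 mm = 0.0546 m;  h = 3.35 mm = 0.00335 m
ΔT_a = T_lim − T_in = 278.7 °C − 177.3 °C = 101.4 K
γ̇_max² = ΔT_a·ρ·cp / (η·t_res) = [101.4 × 882 × 1777] / [4038 × 23.1852] = 1697.53 s⁻²
Take the square root: γ̇_max = √(1697.53) = 41.2011 s⁻¹
Solve γ̇ = πDN/h for N: N_max = γ̇_max·h/(π·D) = 41.2011 × 0.00335 / (π × 0.0546) = 0.804658 rev/s = 48.2795 rpm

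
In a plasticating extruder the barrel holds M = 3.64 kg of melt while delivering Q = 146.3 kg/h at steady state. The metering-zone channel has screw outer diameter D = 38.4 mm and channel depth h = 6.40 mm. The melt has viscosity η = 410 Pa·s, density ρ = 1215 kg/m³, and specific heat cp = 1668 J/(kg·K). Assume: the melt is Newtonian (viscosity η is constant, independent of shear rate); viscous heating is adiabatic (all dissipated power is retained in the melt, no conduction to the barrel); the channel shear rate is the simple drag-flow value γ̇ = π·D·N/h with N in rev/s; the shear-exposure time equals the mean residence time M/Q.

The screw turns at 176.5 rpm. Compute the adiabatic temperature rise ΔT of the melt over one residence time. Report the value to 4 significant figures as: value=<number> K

value=55.71 K

Q_s = Q / 3600 = 146.3 / 3600 = 0.0406389 kg/s
t_res = M / Q_s = 3.64 ÷ 0.0406389 = 89.5694 s
Convert to SI: D = 0.0384 m, h = 0.0064 m, N = 176.5/60 = 2.94167 rev/s
Shear rate: γ̇ = πDN/h = π·0.0384·2.94167/0.0064 = 55.4491 s⁻¹
ΔT = η·γ̇²·t_res / (ρ·cp) = 410 · (55.4491)² · 89.5694 / (1215 · 1668) = 55.7135 K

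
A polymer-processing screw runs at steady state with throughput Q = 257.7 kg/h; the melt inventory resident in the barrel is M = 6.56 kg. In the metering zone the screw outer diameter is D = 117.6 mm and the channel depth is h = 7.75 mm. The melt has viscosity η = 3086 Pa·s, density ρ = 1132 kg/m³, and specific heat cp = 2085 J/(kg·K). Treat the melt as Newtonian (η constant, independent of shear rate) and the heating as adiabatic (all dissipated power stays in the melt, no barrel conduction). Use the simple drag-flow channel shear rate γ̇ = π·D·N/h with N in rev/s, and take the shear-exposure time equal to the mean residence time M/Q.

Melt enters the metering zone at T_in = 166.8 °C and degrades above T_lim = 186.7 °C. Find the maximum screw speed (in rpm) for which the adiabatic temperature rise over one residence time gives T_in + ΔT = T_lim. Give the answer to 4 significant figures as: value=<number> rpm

value=16.22 rpm

Q_s = Q / 3600 = 257.7 / 3600 = 0.0715833 kg/s
Mean residence time: t_res = M/Q_s = 6.56 kg / 0.0715833 kg/s = 91.6414 s
Convert to metres: D = 0.1176 m, h = 0.00775 m
ΔT_a = T_lim − T_in = 186.7 °C − 166.8 °C = 19.9 K
γ̇_max² = ΔT_a·ρ·cp/(η·t_res) = 19.9·1132·2085/(3086·91.6414) = 166.08 s⁻²
γ̇_max = √166.08 = 12.8872 s⁻¹
N_max = γ̇_max h / (πD) = 12.8872·0.00775/(π·0.1176) = 0.270336 rev/s → ×60 = 16.2201 rpm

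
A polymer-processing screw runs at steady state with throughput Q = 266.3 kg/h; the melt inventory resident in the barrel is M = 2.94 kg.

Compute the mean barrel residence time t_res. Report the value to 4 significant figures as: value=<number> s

value=39.74 s

Throughput in SI: Q_s = 266.3 kg/h ÷ 3600 s/h = 0.0739722 kg/s
t_res = M / Q_s = 2.94 / 0.0739722 = 39.7446 s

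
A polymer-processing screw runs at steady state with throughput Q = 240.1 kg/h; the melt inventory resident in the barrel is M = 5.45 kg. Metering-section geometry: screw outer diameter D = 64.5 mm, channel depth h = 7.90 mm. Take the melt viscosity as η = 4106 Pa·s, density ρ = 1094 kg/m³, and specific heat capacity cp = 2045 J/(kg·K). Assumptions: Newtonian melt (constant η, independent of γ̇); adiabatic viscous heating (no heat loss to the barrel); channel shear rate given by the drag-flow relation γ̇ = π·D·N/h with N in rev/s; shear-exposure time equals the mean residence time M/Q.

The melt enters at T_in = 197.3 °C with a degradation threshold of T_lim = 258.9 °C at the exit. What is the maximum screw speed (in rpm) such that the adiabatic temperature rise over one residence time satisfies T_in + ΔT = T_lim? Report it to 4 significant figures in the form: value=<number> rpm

Convert throughput: Q = 240.1 kg/h = 240.1/3600 = 0.0666944 kg/s
t_res = M / Q_s = 5.45 / 0.0666944 = 81.716 s
Convert to metres: D = 0.0645 m, h = 0.0079 m
Allowable rise: ΔT_a = T_lim − T_in = 258.9 − 197.3 = 61.6 K
γ̇_max² = ΔT_a·ρ·cp/(η·t_res) = 61.6·1094·2045/(4106·81.716) = 410.739 s⁻²
Take the square root: γ̇_max = √(410.739) = 20.2667 s⁻¹
N_max = γ̇_max·h / (π·D) = 20.2667 · 0.0079 / (π · 0.0645) = 0.790133 rev/s = 47.408 rpm

value=47.41 rpm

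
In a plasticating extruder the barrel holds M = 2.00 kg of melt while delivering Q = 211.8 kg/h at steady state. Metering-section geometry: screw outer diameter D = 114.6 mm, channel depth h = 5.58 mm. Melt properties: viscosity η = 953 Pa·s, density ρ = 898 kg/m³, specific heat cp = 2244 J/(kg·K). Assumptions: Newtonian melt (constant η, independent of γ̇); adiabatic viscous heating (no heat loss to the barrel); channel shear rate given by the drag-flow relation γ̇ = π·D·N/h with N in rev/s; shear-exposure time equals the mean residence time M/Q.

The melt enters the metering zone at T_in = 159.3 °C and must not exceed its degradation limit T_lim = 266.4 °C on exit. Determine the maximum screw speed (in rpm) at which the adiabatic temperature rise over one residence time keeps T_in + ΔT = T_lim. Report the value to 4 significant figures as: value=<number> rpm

value=75.90 rpm

Q_s = Q / 3600 = 211.8 / 3600 = 0.0588333 kg/s
t_res = M / Q_s = 2.00 ÷ 0.0588333 = 33.9943 s
Geometry in SI: D = 114.6 mm → 0.1146 m, h = 5.58 mm → 0.00558 m
ΔT_a = T_lim − T_in = 266.4 °C − 159.3 °C = 107.1 K
Invert ΔT = ηγ̇²t_res/(ρcp) for γ̇: γ̇_max² = ΔT_a ρ cp / (η t_res) = 107.1·898·2244 / (953·33.9943) = 6661.76 s⁻²
Take the square root: γ̇_max = √(6661.76) = 81.6196 s⁻¹
N_max = γ̇_max·h / (π·D) = 81.6196 · 0.00558 / (π · 0.1146) = 1.26501 rev/s = 75.9007 rpm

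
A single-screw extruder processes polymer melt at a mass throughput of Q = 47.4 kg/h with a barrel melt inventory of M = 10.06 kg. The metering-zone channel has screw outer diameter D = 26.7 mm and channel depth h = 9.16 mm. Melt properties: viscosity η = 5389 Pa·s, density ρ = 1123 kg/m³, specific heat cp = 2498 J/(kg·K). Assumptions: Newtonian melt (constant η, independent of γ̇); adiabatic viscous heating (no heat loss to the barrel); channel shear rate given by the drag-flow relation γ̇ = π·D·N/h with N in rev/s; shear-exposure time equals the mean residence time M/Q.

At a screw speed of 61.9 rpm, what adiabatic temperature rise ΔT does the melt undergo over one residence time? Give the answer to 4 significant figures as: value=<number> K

value=131.0 K

Convert throughput: Q = 47.4 kg/h = 47.4/3600 = 0.0131667 kg/s
Mean residence time: t_res = M/Q_s = 10.06 kg / 0.0131667 kg/s = 764.051 s
Geometry in metres: D = 26.7 mm → 0.0267 m, h = 9.16 mm → 0.00916 m; screw speed N = 61.9 rpm = 1.03167 rev/s
γ̇ = π D N / h = (π)(0.0267)(1.03167) / 0.00916 = 9.44724 s⁻¹
ΔT = η·γ̇²·t_res/(ρ·cp) = [5389 × 9.44724² × 764.051] / [1123 × 2498] = 130.999 K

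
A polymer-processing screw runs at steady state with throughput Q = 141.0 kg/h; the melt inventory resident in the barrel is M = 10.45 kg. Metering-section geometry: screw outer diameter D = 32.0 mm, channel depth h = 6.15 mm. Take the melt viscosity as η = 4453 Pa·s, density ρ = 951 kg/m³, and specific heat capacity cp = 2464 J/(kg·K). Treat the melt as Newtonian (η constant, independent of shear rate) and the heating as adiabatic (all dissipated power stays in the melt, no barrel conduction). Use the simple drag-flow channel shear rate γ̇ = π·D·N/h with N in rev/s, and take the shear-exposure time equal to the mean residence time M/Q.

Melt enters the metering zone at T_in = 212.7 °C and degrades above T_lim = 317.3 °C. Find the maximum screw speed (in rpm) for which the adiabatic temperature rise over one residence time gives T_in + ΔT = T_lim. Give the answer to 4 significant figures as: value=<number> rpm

Convert throughput: Q = 141.0 kg/h = 141.0/3600 = 0.0391667 kg/s
Mean residence time: t_res = M/Q_s = 10.45 kg / 0.0391667 kg/s = 266.809 s
Geometry in SI: D = 32.0 mm → 0.032 m, h = 6.15 mm → 0.00615 m
ΔT_a = T_lim − T_in = 317.3 °C − 212.7 °C = 104.6 K
γ̇_max² = ΔT_a·ρ·cp / (η·t_res) = [104.6 × 951 × 2464] / [4453 × 266.809] = 206.301 s⁻²
γ̇_max = √206.301 = 14.3632 s⁻¹
Solve γ̇ = πDN/h for N: N_max = γ̇_max·h/(π·D) = 14.3632 × 0.00615 / (π × 0.032) = 0.878669 rev/s = 52.7202 rpm

value=52.72 rpm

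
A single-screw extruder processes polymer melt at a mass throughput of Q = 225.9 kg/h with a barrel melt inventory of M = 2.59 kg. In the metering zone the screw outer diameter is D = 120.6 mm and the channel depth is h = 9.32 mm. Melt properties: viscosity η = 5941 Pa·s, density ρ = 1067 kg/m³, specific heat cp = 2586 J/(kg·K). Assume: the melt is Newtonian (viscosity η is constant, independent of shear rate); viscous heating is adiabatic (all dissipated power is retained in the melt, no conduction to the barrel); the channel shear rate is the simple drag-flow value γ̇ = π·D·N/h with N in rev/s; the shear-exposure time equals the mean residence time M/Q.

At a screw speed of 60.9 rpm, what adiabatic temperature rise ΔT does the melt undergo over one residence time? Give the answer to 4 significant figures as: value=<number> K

value=151.3 K

Q_s = Q / 3600 = 225.9 / 3600 = 0.06275 kg/s
t_res = M / Q_s = 2.59 ÷ 0.06275 = 41.2749 s
Geometry in metres: D = 120.6 mm → 0.1206 m, h = 9.32 mm → 0.00932 m; screw speed N = 60.9 rpm = 1.015 rev/s
γ̇ = π·D·N / h = π · 0.1206 · 1.015 / 0.00932 = 41.2617 s⁻¹
ΔT = η·γ̇²·t_res / (ρ·cp) = 5941 · (41.2617)² · 41.2749 / (1067 · 2586) = 151.303 K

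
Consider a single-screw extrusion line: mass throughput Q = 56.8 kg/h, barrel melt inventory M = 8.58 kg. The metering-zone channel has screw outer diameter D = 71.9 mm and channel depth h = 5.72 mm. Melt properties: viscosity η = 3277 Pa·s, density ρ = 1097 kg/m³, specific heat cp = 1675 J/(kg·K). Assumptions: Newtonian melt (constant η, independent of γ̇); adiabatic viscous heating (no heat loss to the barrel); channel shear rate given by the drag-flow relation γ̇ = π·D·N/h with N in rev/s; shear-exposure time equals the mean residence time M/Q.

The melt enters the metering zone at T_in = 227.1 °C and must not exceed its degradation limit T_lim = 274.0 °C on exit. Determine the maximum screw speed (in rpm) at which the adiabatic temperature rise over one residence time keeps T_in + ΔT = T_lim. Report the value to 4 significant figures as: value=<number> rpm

value=10.57 rpm

Convert throughput: Q = 56.8 kg/h = 56.8/3600 = 0.0157778 kg/s
Mean residence time: t_res = M/Q_s = 8.58 kg / 0.0157778 kg/s = 543.803 s
Convert to metres: D = 0.0719 m, h = 0.00572 m
ΔT_a = T_lim − T_in = 274.0 − 227.1 = 46.9 K
γ̇_max² = ΔT_a·ρ·cp / (η·t_res) = [46.9 × 1097 × 1675] / [3277 × 543.803] = 48.3589 s⁻²
Take the square root: γ̇_max = √(48.3589) = 6.95406 s⁻¹
Solve γ̇ = πDN/h for N: N_max = γ̇_max·h/(π·D) = 6.95406 × 0.00572 / (π × 0.0719) = 0.176098 rev/s = 10.5659 rpm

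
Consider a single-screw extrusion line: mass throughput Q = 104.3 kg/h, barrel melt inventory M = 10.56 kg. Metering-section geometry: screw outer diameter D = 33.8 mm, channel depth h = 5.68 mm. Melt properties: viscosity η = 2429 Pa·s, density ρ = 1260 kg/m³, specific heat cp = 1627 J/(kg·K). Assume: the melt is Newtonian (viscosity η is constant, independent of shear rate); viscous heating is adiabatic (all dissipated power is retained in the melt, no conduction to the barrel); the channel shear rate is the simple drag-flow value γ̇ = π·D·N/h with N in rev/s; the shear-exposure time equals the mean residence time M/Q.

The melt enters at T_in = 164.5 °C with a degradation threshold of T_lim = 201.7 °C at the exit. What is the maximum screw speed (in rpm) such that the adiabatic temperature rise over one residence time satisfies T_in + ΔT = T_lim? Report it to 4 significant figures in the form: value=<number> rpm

value=29.79 rpm

Throughput in SI: Q_s = 104.3 kg/h ÷ 3600 s/h = 0.0289722 kg/s
t_res = M / Q_s = 10.56 ÷ 0.0289722 = 364.487 s
Convert to metres: D = 0.0338 m, h = 0.00568 m
Allowable rise: ΔT_a = T_lim − T_in = 201.7 − 164.5 = 37.2 K
γ̇_max² = ΔT_a·ρ·cp / (η·t_res) = [37.2 × 1260 × 1627] / [2429 × 364.487] = 86.1373 s⁻²
γ̇_max = sqrt(86.1373) = 9.28102 s⁻¹
N_max = γ̇_max h / (πD) = 9.28102·0.00568/(π·0.0338) = 0.496452 rev/s → ×60 = 29.7871 rpm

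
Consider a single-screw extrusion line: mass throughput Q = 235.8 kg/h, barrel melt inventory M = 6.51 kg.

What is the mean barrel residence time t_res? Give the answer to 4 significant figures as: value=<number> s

Throughput in SI: Q_s = 235.8 kg/h ÷ 3600 s/h = 0.0655 kg/s
Mean residence time: t_res = M/Q_s = 6.51 kg / 0.0655 kg/s = 99.3893 s

value=99.39 s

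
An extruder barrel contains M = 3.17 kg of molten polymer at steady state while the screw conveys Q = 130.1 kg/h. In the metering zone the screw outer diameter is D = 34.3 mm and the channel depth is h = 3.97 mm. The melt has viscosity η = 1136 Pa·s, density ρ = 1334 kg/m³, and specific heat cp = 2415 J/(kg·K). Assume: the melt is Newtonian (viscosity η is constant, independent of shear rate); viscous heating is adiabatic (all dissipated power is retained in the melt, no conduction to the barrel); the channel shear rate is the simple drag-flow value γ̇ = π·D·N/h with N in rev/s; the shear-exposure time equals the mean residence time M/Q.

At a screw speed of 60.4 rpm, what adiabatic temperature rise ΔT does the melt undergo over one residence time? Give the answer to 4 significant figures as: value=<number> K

value=23.09 K

Throughput in SI: Q_s = 130.1 kg/h ÷ 3600 s/h = 0.0361389 kg/s
Mean residence time: t_res = M/Q_s = 3.17 kg / 0.0361389 kg/s = 87.7171 s
Convert to SI: D = 0.0343 m, h = 0.00397 m, N = 60.4/60 = 1.00667 rev/s
Shear rate: γ̇ = πDN/h = π·0.0343·1.00667/0.00397 = 27.3237 s⁻¹
ΔT = η·γ̇²·t_res/(ρ·cp) = [1136 × 27.3237² × 87.7171] / [1334 × 2415] = 23.0924 K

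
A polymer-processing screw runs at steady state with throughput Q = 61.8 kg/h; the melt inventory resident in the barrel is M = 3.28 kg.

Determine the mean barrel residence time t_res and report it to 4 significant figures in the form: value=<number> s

value=191.1 s

Throughput in SI: Q_s = 61.8 kg/h ÷ 3600 s/h = 0.0171667 kg/s
t_res = M / Q_s = 3.28 ÷ 0.0171667 = 191.068 s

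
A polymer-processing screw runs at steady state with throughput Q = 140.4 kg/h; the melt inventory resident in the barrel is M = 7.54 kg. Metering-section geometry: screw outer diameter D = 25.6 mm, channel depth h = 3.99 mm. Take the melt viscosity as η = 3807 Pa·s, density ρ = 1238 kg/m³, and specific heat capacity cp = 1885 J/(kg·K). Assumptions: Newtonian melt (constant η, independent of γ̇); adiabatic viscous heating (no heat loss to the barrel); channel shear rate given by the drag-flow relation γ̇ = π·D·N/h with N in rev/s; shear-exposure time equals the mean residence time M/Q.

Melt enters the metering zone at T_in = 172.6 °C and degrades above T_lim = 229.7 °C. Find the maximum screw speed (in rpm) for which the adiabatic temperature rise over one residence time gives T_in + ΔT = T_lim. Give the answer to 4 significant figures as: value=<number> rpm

value=40.05 rpm

Q_s = Q / 3600 = 140.4 / 3600 = 0.039 kg/s
t_res = M / Q_s = 7.54 / 0.039 = 193.333 s
Convert to metres: D = 0.0256 m, h = 0.00399 m
ΔT_a = T_lim − T_in = 229.7 °C − 172.6 °C = 57.1 K
γ̇_max² = ΔT_a·ρ·cp / (η·t_res) = [57.1 × 1238 × 1885] / [3807 × 193.333] = 181.042 s⁻²
γ̇_max = √181.042 = 13.4552 s⁻¹
N_max = γ̇_max·h / (π·D) = 13.4552 · 0.00399 / (π · 0.0256) = 0.667532 rev/s = 40.0519 rpm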